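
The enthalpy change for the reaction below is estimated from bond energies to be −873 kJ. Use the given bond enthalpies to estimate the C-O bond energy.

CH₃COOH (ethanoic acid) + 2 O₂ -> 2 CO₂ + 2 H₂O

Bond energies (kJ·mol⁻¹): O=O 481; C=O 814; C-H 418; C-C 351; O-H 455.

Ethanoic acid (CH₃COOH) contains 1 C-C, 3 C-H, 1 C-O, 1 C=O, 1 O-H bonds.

Let D be the C-O bond energy.
Σ(broken) = 1×351 + 3×418 + 1×D + 1×814 + 1×455 + 2×481 = 3836 + D
Σ(formed) = 4×814 + 4×455 = 5076
ΔH = Σ(broken) − Σ(formed) = (3836 + D) − (5076) = −1240 + D
Setting this equal to −873 kJ gives D = 367 kJ/mol.

D(C-O) ≈ 367 kJ/mol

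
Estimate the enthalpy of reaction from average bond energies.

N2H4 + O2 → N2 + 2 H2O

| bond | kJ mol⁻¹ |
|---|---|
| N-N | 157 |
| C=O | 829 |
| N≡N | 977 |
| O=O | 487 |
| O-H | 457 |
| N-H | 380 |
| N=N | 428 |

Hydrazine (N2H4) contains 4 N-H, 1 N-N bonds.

ΔH ≈ −641 kJ

Bonds broken (reactants):
  N-H: 4 × 380 = 1520
  N-N: 1 × 157 = 157
  O=O: 1 × 487 = 487
  Σ(broken) = 2164 kJ
Bonds formed (products):
  N≡N: 1 × 977 = 977
  O-H: 4 × 457 = 1828
  Σ(formed) = 2805 kJ
ΔH = Σ(broken) − Σ(formed) = 2164 − 2805 = −641 kJ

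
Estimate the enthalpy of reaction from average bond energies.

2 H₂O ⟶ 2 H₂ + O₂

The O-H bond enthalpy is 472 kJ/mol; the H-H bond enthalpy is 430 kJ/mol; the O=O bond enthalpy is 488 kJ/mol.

ΔH ≈ +540 kJ

Bonds broken (reactants):
  O-H: 4 × 472 = 1888
  Σ(broken) = 1888 kJ
Bonds formed (products):
  H-H: 2 × 430 = 860
  O=O: 1 × 488 = 488
  Σ(formed) = 1348 kJ
ΔH = Σ(broken) − Σ(formed) = 1888 − 1348 = +540 kJ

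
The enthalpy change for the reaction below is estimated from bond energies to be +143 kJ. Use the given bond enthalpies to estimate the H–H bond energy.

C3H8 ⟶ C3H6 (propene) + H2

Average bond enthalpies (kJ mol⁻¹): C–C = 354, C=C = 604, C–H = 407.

D(H–H) ≈ 421 kJ/mol

Let D be the H–H bond energy.
Σ(broken) = 2×354 + 8×407 = 3964
Σ(formed) = 1×354 + 6×407 + 1×604 + 1×D = 3400 + D
ΔH = Σ(broken) − Σ(formed) = (3964) − (3400 + D) = +564 − D
Setting this equal to +143 kJ gives D = 421 kJ/mol.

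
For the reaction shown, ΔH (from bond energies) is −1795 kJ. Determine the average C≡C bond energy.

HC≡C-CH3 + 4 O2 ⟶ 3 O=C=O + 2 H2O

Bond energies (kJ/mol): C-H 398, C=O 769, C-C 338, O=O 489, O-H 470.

Let D be the C≡C bond energy.
Σ(broken) = 1×D + 1×338 + 4×398 + 4×489 = 3886 + D
Σ(formed) = 6×769 + 4×470 = 6494
ΔH = Σ(broken) − Σ(formed) = (3886 + D) − (6494) = −2608 + D
Setting this equal to −1795 kJ gives D = 813 kJ/mol.

D(C≡C) ≈ 813 kJ/mol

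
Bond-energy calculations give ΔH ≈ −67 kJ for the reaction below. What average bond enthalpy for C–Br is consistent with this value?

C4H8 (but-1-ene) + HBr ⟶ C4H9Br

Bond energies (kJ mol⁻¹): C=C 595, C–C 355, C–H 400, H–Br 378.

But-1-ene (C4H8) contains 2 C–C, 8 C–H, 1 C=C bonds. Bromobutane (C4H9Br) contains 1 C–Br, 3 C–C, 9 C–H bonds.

D(C–Br) ≈ 285 kJ/mol

Let D be the C–Br bond energy.
Σ(broken) = 2×355 + 8×400 + 1×595 + 1×378 = 4883
Σ(formed) = 1×D + 3×355 + 9×400 = 4665 + D
ΔH = Σ(broken) − Σ(formed) = (4883) − (4665 + D) = +218 − D
Setting this equal to −67 kJ gives D = 285 kJ/mol.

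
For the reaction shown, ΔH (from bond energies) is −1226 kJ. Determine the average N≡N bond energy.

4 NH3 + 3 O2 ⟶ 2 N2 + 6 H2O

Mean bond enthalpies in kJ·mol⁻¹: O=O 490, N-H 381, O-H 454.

Let D be the N≡N bond energy.
Σ(broken) = 12×381 + 3×490 = 6042
Σ(formed) = 2×D + 12×454 = 5448 + 2D
ΔH = Σ(broken) − Σ(formed) = (6042) − (5448 + 2D) = +594 − 2D
Setting this equal to −1226 kJ gives 2D = 1820, so D = 910 kJ/mol.

D(N≡N) ≈ 910 kJ/mol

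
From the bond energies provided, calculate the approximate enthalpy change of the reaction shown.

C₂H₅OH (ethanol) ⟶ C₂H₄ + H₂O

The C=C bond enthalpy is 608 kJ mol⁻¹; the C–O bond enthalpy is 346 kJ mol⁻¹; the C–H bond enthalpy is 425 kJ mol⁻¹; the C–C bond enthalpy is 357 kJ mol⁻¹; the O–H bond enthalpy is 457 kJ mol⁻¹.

Bonds broken (reactants):
  C–C: 1 × 357 = 357
  C–H: 5 × 425 = 2125
  C–O: 1 × 346 = 346
  O–H: 1 × 457 = 457
  Σ(broken) = 3285 kJ
Bonds formed (products):
  C–H: 4 × 425 = 1700
  C=C: 1 × 608 = 608
  O–H: 2 × 457 = 914
  Σ(formed) = 3222 kJ
ΔH = Σ(broken) − Σ(formed) = 3285 − 3222 = +63 kJ

ΔH ≈ +63 kJ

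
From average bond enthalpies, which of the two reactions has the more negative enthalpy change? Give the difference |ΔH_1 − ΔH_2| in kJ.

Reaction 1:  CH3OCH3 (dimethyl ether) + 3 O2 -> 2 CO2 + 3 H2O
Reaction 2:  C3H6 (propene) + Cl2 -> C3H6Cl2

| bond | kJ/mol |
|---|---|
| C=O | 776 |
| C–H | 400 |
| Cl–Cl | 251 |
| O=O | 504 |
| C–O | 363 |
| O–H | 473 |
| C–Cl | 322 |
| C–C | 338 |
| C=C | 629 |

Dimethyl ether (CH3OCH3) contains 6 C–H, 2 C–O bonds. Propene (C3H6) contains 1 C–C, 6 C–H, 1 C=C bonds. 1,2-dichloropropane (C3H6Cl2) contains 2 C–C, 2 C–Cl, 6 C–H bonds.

Reaction 1:
  Bonds broken (reactants):
    C–H: 6 × 400 = 2400
    C–O: 2 × 363 = 726
    O=O: 3 × 504 = 1512
    Σ(broken) = 4638 kJ
  Bonds formed (products):
    C=O: 4 × 776 = 3104
    O–H: 6 × 473 = 2838
    Σ(formed) = 5942 kJ
  ΔH_1 = 4638 − 5942 = −1304 kJ
Reaction 2:
  Bonds broken (reactants):
    C–C: 1 × 338 = 338
    C–H: 6 × 400 = 2400
    C=C: 1 × 629 = 629
    Cl–Cl: 1 × 251 = 251
    Σ(broken) = 3618 kJ
  Bonds formed (products):
    C–C: 2 × 338 = 676
    C–Cl: 2 × 322 = 644
    C–H: 6 × 400 = 2400
    Σ(formed) = 3720 kJ
  ΔH_2 = 3618 − 3720 = −102 kJ
ΔH_1 − ΔH_2 = −1202 kJ, so reaction 1 has the more negative ΔH; |ΔH_1 − ΔH_2| = 1202 kJ.

Reaction 1, by 1202 kJ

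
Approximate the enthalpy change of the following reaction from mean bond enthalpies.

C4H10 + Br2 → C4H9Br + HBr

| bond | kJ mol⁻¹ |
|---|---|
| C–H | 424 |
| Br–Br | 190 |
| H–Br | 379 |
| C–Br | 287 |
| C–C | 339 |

Bonds broken (reactants):
  Br–Br: 1 × 190 = 190
  C–C: 3 × 339 = 1017
  C–H: 10 × 424 = 4240
  Σ(broken) = 5447 kJ
Bonds formed (products):
  C–Br: 1 × 287 = 287
  C–C: 3 × 339 = 1017
  C–H: 9 × 424 = 3816
  H–Br: 1 × 379 = 379
  Σ(formed) = 5499 kJ
ΔH = Σ(broken) − Σ(formed) = 5447 − 5499 = −52 kJ

ΔH ≈ −52 kJ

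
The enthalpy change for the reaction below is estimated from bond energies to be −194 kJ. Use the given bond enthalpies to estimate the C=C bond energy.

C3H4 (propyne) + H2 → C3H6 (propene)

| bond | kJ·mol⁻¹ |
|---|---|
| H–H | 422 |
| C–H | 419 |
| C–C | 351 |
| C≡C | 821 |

Let D be the C=C bond energy.
Σ(broken) = 1×821 + 1×351 + 4×419 + 1×422 = 3270
Σ(formed) = 1×351 + 6×419 + 1×D = 2865 + D
ΔH = Σ(broken) − Σ(formed) = (3270) − (2865 + D) = +405 − D
Setting this equal to −194 kJ gives D = 599 kJ/mol.

D(C=C) ≈ 599 kJ/mol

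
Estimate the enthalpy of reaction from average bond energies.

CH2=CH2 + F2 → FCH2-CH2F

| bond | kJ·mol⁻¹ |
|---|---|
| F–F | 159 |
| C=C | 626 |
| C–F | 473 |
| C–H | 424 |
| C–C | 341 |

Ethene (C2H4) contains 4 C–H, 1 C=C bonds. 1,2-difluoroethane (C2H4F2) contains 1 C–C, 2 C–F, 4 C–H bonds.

Bonds broken (reactants):
  C–H: 4 × 424 = 1696
  C=C: 1 × 626 = 626
  F–F: 1 × 159 = 159
  Σ(broken) = 2481 kJ
Bonds formed (products):
  C–C: 1 × 341 = 341
  C–F: 2 × 473 = 946
  C–H: 4 × 424 = 1696
  Σ(formed) = 2983 kJ
ΔH = Σ(broken) − Σ(formed) = 2481 − 2983 = −502 kJ

ΔH ≈ −502 kJ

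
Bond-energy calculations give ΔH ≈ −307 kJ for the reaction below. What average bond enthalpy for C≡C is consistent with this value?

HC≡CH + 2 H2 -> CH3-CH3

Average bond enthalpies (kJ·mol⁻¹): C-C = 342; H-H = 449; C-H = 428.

D(C≡C) ≈ 849 kJ/mol

Let D be the C≡C bond energy.
Σ(broken) = 1×D + 2×428 + 2×449 = 1754 + D
Σ(formed) = 1×342 + 6×428 = 2910
ΔH = Σ(broken) − Σ(formed) = (1754 + D) − (2910) = −1156 + D
Setting this equal to −307 kJ gives D = 849 kJ/mol.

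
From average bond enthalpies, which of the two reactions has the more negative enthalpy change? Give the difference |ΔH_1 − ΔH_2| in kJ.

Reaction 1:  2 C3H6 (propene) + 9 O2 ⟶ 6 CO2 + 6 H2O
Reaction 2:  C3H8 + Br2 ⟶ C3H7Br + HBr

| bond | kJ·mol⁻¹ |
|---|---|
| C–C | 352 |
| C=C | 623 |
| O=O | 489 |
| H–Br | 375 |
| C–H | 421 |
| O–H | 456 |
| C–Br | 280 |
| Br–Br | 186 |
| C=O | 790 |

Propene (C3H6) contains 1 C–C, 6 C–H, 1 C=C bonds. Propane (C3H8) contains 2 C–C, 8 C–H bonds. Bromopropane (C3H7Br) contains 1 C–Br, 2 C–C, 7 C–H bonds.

Reaction 1, by 3501 kJ

Reaction 1:
  Bonds broken (reactants):
    C–C: 2 × 352 = 704
    C–H: 12 × 421 = 5052
    C=C: 2 × 623 = 1246
    O=O: 9 × 489 = 4401
    Σ(broken) = 11403 kJ
  Bonds formed (products):
    C=O: 12 × 790 = 9480
    O–H: 12 × 456 = 5472
    Σ(formed) = 14952 kJ
  ΔH_1 = 11403 − 14952 = −3549 kJ
Reaction 2:
  Bonds broken (reactants):
    Br–Br: 1 × 186 = 186
    C–C: 2 × 352 = 704
    C–H: 8 × 421 = 3368
    Σ(broken) = 4258 kJ
  Bonds formed (products):
    C–Br: 1 × 280 = 280
    C–C: 2 × 352 = 704
    C–H: 7 × 421 = 2947
    H–Br: 1 × 375 = 375
    Σ(formed) = 4306 kJ
  ΔH_2 = 4258 − 4306 = −48 kJ
ΔH_1 − ΔH_2 = −3501 kJ, so reaction 1 has the more negative ΔH; |ΔH_1 − ΔH_2| = 3501 kJ.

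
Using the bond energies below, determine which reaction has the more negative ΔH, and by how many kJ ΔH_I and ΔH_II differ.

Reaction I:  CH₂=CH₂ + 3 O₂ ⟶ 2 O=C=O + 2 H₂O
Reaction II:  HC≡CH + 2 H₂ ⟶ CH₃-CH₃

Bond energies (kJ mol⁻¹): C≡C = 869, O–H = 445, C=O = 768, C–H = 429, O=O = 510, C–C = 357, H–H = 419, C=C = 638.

Reaction I:
  Bonds broken (reactants):
    C–H: 4 × 429 = 1716
    C=C: 1 × 638 = 638
    O=O: 3 × 510 = 1530
    Σ(broken) = 3884 kJ
  Bonds formed (products):
    C=O: 4 × 768 = 3072
    O–H: 4 × 445 = 1780
    Σ(formed) = 4852 kJ
  ΔH_I = 3884 − 4852 = −968 kJ
Reaction II:
  Bonds broken (reactants):
    C≡C: 1 × 869 = 869
    C–H: 2 × 429 = 858
    H–H: 2 × 419 = 838
    Σ(broken) = 2565 kJ
  Bonds formed (products):
    C–C: 1 × 357 = 357
    C–H: 6 × 429 = 2574
    Σ(formed) = 2931 kJ
  ΔH_II = 2565 − 2931 = −366 kJ
ΔH_I − ΔH_II = −602 kJ, so reaction I has the more negative ΔH; |ΔH_I − ΔH_II| = 602 kJ.

Reaction I, by 602 kJ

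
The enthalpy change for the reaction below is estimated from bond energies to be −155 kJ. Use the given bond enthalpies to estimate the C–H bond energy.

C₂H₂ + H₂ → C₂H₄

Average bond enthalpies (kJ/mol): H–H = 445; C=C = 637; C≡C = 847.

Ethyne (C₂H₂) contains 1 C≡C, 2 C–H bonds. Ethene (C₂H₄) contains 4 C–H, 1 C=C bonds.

D(C–H) ≈ 405 kJ/mol

Let D be the C–H bond energy.
Σ(broken) = 1×847 + 2×D + 1×445 = 1292 + 2D
Σ(formed) = 4×D + 1×637 = 637 + 4D
ΔH = Σ(broken) − Σ(formed) = (1292 + 2D) − (637 + 4D) = +655 − 2D
Setting this equal to −155 kJ gives 2D = 810, so D = 405 kJ/mol.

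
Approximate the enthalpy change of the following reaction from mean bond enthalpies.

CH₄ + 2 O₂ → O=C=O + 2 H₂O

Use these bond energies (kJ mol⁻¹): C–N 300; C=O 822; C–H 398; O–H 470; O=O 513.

Bonds broken (reactants):
  C–H: 4 × 398 = 1592
  O=O: 2 × 513 = 1026
  Σ(broken) = 2618 kJ
Bonds formed (products):
  C=O: 2 × 822 = 1644
  O–H: 4 × 470 = 1880
  Σ(formed) = 3524 kJ
ΔH = Σ(broken) − Σ(formed) = 2618 − 3524 = −906 kJ

ΔH ≈ −906 kJ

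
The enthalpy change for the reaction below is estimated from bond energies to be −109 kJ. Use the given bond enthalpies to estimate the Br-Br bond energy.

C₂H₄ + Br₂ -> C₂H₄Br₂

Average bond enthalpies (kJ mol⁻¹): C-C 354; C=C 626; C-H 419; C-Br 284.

Let D be the Br-Br bond energy.
Σ(broken) = 1×D + 4×419 + 1×626 = 2302 + D
Σ(formed) = 2×284 + 1×354 + 4×419 = 2598
ΔH = Σ(broken) − Σ(formed) = (2302 + D) − (2598) = −296 + D
Setting this equal to −109 kJ gives D = 187 kJ/mol.

D(Br-Br) ≈ 187 kJ/mol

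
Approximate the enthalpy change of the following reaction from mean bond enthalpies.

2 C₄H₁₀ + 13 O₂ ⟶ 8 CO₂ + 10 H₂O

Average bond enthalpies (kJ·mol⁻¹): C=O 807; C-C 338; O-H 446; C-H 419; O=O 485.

Bonds broken (reactants):
  C-C: 6 × 338 = 2028
  C-H: 20 × 419 = 8380
  O=O: 13 × 485 = 6305
  Σ(broken) = 16713 kJ
Bonds formed (products):
  C=O: 16 × 807 = 12912
  O-H: 20 × 446 = 8920
  Σ(formed) = 21832 kJ
ΔH = Σ(broken) − Σ(formed) = 16713 − 21832 = −5119 kJ

ΔH ≈ −5119 kJ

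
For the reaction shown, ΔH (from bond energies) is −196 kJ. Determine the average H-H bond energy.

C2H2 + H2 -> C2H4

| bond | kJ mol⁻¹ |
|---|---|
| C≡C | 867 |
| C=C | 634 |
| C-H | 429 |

Let D be the H-H bond energy.
Σ(broken) = 1×867 + 2×429 + 1×D = 1725 + D
Σ(formed) = 4×429 + 1×634 = 2350
ΔH = Σ(broken) − Σ(formed) = (1725 + D) − (2350) = −625 + D
Setting this equal to −196 kJ gives D = 429 kJ/mol.

D(H-H) ≈ 429 kJ/mol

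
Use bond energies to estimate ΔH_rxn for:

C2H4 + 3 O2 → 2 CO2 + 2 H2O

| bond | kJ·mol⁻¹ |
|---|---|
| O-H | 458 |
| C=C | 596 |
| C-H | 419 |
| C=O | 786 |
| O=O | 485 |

Bonds broken (reactants):
  C-H: 4 × 419 = 1676
  C=C: 1 × 596 = 596
  O=O: 3 × 485 = 1455
  Σ(broken) = 3727 kJ
Bonds formed (products):
  C=O: 4 × 786 = 3144
  O-H: 4 × 458 = 1832
  Σ(formed) = 4976 kJ
ΔH = Σ(broken) − Σ(formed) = 3727 − 4976 = −1249 kJ

ΔH ≈ −1249 kJ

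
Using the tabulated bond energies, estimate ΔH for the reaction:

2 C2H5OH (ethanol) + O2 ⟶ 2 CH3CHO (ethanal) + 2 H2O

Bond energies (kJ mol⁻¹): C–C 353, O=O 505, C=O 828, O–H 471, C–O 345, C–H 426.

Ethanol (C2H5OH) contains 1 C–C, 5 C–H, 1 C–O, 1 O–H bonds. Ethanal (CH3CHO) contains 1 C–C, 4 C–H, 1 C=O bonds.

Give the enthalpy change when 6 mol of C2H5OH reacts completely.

Bonds broken (reactants):
  C–C: 2 × 353 = 706
  C–H: 10 × 426 = 4260
  C–O: 2 × 345 = 690
  O–H: 2 × 471 = 942
  O=O: 1 × 505 = 505
  Σ(broken) = 7103 kJ
Bonds formed (products):
  C–C: 2 × 353 = 706
  C–H: 8 × 426 = 3408
  C=O: 2 × 828 = 1656
  O–H: 4 × 471 = 1884
  Σ(formed) = 7654 kJ
ΔH = Σ(broken) − Σ(formed) = 7103 − 7654 = −551 kJ
For 3× the reaction as written: 3 × (−551) = −1653 kJ

ΔH = −1653 kJ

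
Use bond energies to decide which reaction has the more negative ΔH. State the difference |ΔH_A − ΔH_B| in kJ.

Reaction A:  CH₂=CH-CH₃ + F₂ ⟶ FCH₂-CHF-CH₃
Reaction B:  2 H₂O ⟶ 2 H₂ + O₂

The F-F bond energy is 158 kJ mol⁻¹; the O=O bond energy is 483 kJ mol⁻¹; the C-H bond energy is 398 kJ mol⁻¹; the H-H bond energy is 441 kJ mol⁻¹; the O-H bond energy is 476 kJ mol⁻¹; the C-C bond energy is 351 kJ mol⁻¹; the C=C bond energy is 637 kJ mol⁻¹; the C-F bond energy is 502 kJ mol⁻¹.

Reaction A:
  Bonds broken (reactants):
    C-C: 1 × 351 = 351
    C-H: 6 × 398 = 2388
    C=C: 1 × 637 = 637
    F-F: 1 × 158 = 158
    Σ(broken) = 3534 kJ
  Bonds formed (products):
    C-C: 2 × 351 = 702
    C-F: 2 × 502 = 1004
    C-H: 6 × 398 = 2388
    Σ(formed) = 4094 kJ
  ΔH_A = 3534 − 4094 = −560 kJ
Reaction B:
  Bonds broken (reactants):
    O-H: 4 × 476 = 1904
    Σ(broken) = 1904 kJ
  Bonds formed (products):
    H-H: 2 × 441 = 882
    O=O: 1 × 483 = 483
    Σ(formed) = 1365 kJ
  ΔH_B = 1904 − 1365 = +539 kJ
ΔH_A − ΔH_B = −1099 kJ, so reaction A has the more negative ΔH; |ΔH_A − ΔH_B| = 1099 kJ.

Reaction A, by 1099 kJ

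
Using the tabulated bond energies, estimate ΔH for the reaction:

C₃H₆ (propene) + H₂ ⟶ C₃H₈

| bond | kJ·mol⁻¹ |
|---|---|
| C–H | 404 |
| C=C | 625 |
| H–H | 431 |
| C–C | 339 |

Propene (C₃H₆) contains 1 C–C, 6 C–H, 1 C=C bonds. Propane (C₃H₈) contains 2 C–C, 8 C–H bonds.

ΔH ≈ −91 kJ

Bonds broken (reactants):
  C–C: 1 × 339 = 339
  C–H: 6 × 404 = 2424
  C=C: 1 × 625 = 625
  H–H: 1 × 431 = 431
  Σ(broken) = 3819 kJ
Bonds formed (products):
  C–C: 2 × 339 = 678
  C–H: 8 × 404 = 3232
  Σ(formed) = 3910 kJ
ΔH = Σ(broken) − Σ(formed) = 3819 − 3910 = −91 kJ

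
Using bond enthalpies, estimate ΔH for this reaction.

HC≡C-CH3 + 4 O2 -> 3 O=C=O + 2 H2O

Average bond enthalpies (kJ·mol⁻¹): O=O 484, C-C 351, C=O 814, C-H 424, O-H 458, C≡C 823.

ΔH ≈ −1910 kJ

Bonds broken (reactants):
  C≡C: 1 × 823 = 823
  C-C: 1 × 351 = 351
  C-H: 4 × 424 = 1696
  O=O: 4 × 484 = 1936
  Σ(broken) = 4806 kJ
Bonds formed (products):
  C=O: 6 × 814 = 4884
  O-H: 4 × 458 = 1832
  Σ(formed) = 6716 kJ
ΔH = Σ(broken) − Σ(formed) = 4806 − 6716 = −1910 kJ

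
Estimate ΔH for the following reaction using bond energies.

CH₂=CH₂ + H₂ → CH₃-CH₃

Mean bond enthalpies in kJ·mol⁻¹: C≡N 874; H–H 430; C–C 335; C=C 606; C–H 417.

ΔH ≈ −133 kJ

Bonds broken (reactants):
  C–H: 4 × 417 = 1668
  C=C: 1 × 606 = 606
  H–H: 1 × 430 = 430
  Σ(broken) = 2704 kJ
Bonds formed (products):
  C–C: 1 × 335 = 335
  C–H: 6 × 417 = 2502
  Σ(formed) = 2837 kJ
ΔH = Σ(broken) − Σ(formed) = 2704 − 2837 = −133 kJ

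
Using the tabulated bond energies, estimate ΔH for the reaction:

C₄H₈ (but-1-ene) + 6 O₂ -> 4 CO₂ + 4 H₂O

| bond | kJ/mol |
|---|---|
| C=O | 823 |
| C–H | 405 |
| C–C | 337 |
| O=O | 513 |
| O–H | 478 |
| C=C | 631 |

Bonds broken (reactants):
  C–C: 2 × 337 = 674
  C–H: 8 × 405 = 3240
  C=C: 1 × 631 = 631
  O=O: 6 × 513 = 3078
  Σ(broken) = 7623 kJ
Bonds formed (products):
  C=O: 8 × 823 = 6584
  O–H: 8 × 478 = 3824
  Σ(formed) = 10408 kJ
ΔH = Σ(broken) − Σ(formed) = 7623 − 10408 = −2785 kJ

ΔH ≈ −2785 kJ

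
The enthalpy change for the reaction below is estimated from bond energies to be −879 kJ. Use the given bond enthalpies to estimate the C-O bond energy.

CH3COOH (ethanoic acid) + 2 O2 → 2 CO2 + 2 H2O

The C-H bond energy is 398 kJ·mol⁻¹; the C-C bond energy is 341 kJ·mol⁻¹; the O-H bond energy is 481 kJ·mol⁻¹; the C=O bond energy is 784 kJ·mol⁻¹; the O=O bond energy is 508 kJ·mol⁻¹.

Let D be the C-O bond energy.
Σ(broken) = 1×341 + 3×398 + 1×D + 1×784 + 1×481 + 2×508 = 3816 + D
Σ(formed) = 4×784 + 4×481 = 5060
ΔH = Σ(broken) − Σ(formed) = (3816 + D) − (5060) = −1244 + D
Setting this equal to −879 kJ gives D = 365 kJ/mol.

D(C-O) ≈ 365 kJ/mol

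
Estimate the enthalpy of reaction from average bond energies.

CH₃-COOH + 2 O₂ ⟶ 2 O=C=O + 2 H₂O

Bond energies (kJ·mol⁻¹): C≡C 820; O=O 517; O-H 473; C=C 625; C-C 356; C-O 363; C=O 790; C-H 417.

ΔH ≈ −785 kJ

Bonds broken (reactants):
  C-C: 1 × 356 = 356
  C-H: 3 × 417 = 1251
  C-O: 1 × 363 = 363
  C=O: 1 × 790 = 790
  O-H: 1 × 473 = 473
  O=O: 2 × 517 = 1034
  Σ(broken) = 4267 kJ
Bonds formed (products):
  C=O: 4 × 790 = 3160
  O-H: 4 × 473 = 1892
  Σ(formed) = 5052 kJ
ΔH = Σ(broken) − Σ(formed) = 4267 − 5052 = −785 kJ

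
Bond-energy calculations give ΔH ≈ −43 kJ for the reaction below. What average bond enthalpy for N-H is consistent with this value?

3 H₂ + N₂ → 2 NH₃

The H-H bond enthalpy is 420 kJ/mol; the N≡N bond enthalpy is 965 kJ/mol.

D(N-H) ≈ 378 kJ/mol

Let D be the N-H bond energy.
Σ(broken) = 3×420 + 1×965 = 2225
Σ(formed) = 6×D = 6D
ΔH = Σ(broken) − Σ(formed) = (2225) − (6D) = +2225 − 6D
Setting this equal to −43 kJ gives 6D = 2268, so D = 378 kJ/mol.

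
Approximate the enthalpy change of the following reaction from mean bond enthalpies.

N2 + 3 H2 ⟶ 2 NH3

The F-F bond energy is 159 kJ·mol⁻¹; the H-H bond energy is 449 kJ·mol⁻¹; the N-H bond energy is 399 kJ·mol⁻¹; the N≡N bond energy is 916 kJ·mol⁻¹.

ΔH ≈ −131 kJ

Bonds broken (reactants):
  H-H: 3 × 449 = 1347
  N≡N: 1 × 916 = 916
  Σ(broken) = 2263 kJ
Bonds formed (products):
  N-H: 6 × 399 = 2394
  Σ(formed) = 2394 kJ
ΔH = Σ(broken) − Σ(formed) = 2263 − 2394 = −131 kJ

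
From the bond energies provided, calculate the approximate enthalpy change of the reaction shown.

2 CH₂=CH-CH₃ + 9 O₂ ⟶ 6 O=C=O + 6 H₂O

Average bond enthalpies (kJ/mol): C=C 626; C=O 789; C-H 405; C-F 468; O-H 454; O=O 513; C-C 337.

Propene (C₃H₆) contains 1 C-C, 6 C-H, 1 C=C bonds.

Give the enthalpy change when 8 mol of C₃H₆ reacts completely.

Bonds broken (reactants):
  C-C: 2 × 337 = 674
  C-H: 12 × 405 = 4860
  C=C: 2 × 626 = 1252
  O=O: 9 × 513 = 4617
  Σ(broken) = 11403 kJ
Bonds formed (products):
  C=O: 12 × 789 = 9468
  O-H: 12 × 454 = 5448
  Σ(formed) = 14916 kJ
ΔH = Σ(broken) − Σ(formed) = 11403 − 14916 = −3513 kJ
For 4× the reaction as written: 4 × (−3513) = −14052 kJ

ΔH = −14052 kJ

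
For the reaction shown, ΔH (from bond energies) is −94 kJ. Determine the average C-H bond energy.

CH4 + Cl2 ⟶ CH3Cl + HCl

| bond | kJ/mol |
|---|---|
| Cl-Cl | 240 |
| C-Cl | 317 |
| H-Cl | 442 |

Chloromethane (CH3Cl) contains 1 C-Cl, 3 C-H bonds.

D(C-H) ≈ 425 kJ/mol

Let D be the C-H bond energy.
Σ(broken) = 4×D + 1×240 = 240 + 4D
Σ(formed) = 1×317 + 3×D + 1×442 = 759 + 3D
ΔH = Σ(broken) − Σ(formed) = (240 + 4D) − (759 + 3D) = −519 + D
Setting this equal to −94 kJ gives D = 425 kJ/mol.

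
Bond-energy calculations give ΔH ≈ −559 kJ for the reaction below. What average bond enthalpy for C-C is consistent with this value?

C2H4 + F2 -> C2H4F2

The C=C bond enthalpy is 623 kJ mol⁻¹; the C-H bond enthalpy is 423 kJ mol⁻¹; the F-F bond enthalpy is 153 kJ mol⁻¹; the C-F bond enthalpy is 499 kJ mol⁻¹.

Let D be the C-C bond energy.
Σ(broken) = 4×423 + 1×623 + 1×153 = 2468
Σ(formed) = 1×D + 2×499 + 4×423 = 2690 + D
ΔH = Σ(broken) − Σ(formed) = (2468) − (2690 + D) = −222 − D
Setting this equal to −559 kJ gives D = 337 kJ/mol.

D(C-C) ≈ 337 kJ/mol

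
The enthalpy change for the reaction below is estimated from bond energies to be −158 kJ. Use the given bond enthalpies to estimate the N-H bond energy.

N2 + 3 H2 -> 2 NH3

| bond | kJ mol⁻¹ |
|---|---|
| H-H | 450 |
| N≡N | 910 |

Let D be the N-H bond energy.
Σ(broken) = 3×450 + 1×910 = 2260
Σ(formed) = 6×D = 6D
ΔH = Σ(broken) − Σ(formed) = (2260) − (6D) = +2260 − 6D
Setting this equal to −158 kJ gives 6D = 2418, so D = 403 kJ/mol.

D(N-H) ≈ 403 kJ/mol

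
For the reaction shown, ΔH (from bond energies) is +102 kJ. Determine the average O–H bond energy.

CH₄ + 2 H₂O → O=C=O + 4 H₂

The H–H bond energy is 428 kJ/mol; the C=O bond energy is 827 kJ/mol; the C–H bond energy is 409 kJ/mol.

Let D be the O–H bond energy.
Σ(broken) = 4×409 + 4×D = 1636 + 4D
Σ(formed) = 2×827 + 4×428 = 3366
ΔH = Σ(broken) − Σ(formed) = (1636 + 4D) − (3366) = −1730 + 4D
Setting this equal to +102 kJ gives 4D = 1832, so D = 458 kJ/mol.

D(O–H) ≈ 458 kJ/mol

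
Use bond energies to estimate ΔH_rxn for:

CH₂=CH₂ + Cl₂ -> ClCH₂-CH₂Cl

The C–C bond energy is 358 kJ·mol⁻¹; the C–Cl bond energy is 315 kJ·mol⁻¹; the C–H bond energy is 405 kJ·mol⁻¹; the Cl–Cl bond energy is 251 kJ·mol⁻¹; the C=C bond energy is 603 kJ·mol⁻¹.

ΔH ≈ −134 kJ

Bonds broken (reactants):
  C–H: 4 × 405 = 1620
  C=C: 1 × 603 = 603
  Cl–Cl: 1 × 251 = 251
  Σ(broken) = 2474 kJ
Bonds formed (products):
  C–C: 1 × 358 = 358
  C–Cl: 2 × 315 = 630
  C–H: 4 × 405 = 1620
  Σ(formed) = 2608 kJ
ΔH = Σ(broken) − Σ(formed) = 2474 − 2608 = −134 kJ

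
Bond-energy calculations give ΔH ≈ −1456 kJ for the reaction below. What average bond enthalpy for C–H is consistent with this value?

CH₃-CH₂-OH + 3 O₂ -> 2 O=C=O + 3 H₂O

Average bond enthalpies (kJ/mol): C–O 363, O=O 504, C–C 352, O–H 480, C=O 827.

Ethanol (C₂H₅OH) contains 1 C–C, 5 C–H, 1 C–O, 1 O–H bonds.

Let D be the C–H bond energy.
Σ(broken) = 1×352 + 5×D + 1×363 + 1×480 + 3×504 = 2707 + 5D
Σ(formed) = 4×827 + 6×480 = 6188
ΔH = Σ(broken) − Σ(formed) = (2707 + 5D) − (6188) = −3481 + 5D
Setting this equal to −1456 kJ gives 5D = 2025, so D = 405 kJ/mol.

D(C–H) ≈ 405 kJ/mol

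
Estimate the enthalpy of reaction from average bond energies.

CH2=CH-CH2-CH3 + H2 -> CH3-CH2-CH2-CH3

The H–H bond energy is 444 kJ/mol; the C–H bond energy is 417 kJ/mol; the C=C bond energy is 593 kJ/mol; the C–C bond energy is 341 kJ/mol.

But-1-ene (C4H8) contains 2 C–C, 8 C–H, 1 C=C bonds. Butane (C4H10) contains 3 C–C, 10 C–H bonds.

Bonds broken (reactants):
  C–C: 2 × 341 = 682
  C–H: 8 × 417 = 3336
  C=C: 1 × 593 = 593
  H–H: 1 × 444 = 444
  Σ(broken) = 5055 kJ
Bonds formed (products):
  C–C: 3 × 341 = 1023
  C–H: 10 × 417 = 4170
  Σ(formed) = 5193 kJ
ΔH = Σ(broken) − Σ(formed) = 5055 − 5193 = −138 kJ

ΔH ≈ −138 kJ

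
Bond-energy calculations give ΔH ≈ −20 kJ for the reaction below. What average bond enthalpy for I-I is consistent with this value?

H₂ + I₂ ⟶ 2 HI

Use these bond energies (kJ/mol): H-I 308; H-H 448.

Let D be the I-I bond energy.
Σ(broken) = 1×448 + 1×D = 448 + D
Σ(formed) = 2×308 = 616
ΔH = Σ(broken) − Σ(formed) = (448 + D) − (616) = −168 + D
Setting this equal to −20 kJ gives D = 148 kJ/mol.

D(I-I) ≈ 148 kJ/mol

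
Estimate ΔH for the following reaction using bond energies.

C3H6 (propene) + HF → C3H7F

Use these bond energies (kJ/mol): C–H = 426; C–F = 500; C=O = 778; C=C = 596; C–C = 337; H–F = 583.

Bonds broken (reactants):
  C–C: 1 × 337 = 337
  C–H: 6 × 426 = 2556
  C=C: 1 × 596 = 596
  H–F: 1 × 583 = 583
  Σ(broken) = 4072 kJ
Bonds formed (products):
  C–C: 2 × 337 = 674
  C–F: 1 × 500 = 500
  C–H: 7 × 426 = 2982
  Σ(formed) = 4156 kJ
ΔH = Σ(broken) − Σ(formed) = 4072 − 4156 = −84 kJ

ΔH ≈ −84 kJ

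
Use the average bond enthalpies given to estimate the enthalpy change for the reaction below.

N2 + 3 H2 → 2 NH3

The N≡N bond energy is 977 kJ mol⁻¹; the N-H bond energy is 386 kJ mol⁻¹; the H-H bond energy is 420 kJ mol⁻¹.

ΔH ≈ −79 kJ

Bonds broken (reactants):
  H-H: 3 × 420 = 1260
  N≡N: 1 × 977 = 977
  Σ(broken) = 2237 kJ
Bonds formed (products):
  N-H: 6 × 386 = 2316
  Σ(formed) = 2316 kJ
ΔH = Σ(broken) − Σ(formed) = 2237 − 2316 = −79 kJ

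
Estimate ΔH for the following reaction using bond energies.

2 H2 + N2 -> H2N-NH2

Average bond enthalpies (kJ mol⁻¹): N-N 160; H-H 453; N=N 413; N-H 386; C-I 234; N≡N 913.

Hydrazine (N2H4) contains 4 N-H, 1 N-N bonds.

ΔH ≈ +115 kJ

Bonds broken (reactants):
  H-H: 2 × 453 = 906
  N≡N: 1 × 913 = 913
  Σ(broken) = 1819 kJ
Bonds formed (products):
  N-H: 4 × 386 = 1544
  N-N: 1 × 160 = 160
  Σ(formed) = 1704 kJ
ΔH = Σ(broken) − Σ(formed) = 1819 − 1704 = +115 kJ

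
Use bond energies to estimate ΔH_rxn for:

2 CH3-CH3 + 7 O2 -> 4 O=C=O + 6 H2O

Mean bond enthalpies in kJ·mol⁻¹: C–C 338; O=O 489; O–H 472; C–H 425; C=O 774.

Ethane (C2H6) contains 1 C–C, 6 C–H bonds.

Bonds broken (reactants):
  C–C: 2 × 338 = 676
  C–H: 12 × 425 = 5100
  O=O: 7 × 489 = 3423
  Σ(broken) = 9199 kJ
Bonds formed (products):
  C=O: 8 × 774 = 6192
  O–H: 12 × 472 = 5664
  Σ(formed) = 11856 kJ
ΔH = Σ(broken) − Σ(formed) = 9199 − 11856 = −2657 kJ

ΔH ≈ −2657 kJ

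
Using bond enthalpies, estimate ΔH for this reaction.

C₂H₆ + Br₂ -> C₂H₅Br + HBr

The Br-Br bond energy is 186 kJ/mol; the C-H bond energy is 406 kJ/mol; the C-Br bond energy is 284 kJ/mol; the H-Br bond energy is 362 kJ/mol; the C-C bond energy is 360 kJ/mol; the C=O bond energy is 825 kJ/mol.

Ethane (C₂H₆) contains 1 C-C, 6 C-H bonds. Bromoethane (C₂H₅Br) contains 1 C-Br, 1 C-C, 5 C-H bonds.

ΔH ≈ −54 kJ

Bonds broken (reactants):
  Br-Br: 1 × 186 = 186
  C-C: 1 × 360 = 360
  C-H: 6 × 406 = 2436
  Σ(broken) = 2982 kJ
Bonds formed (products):
  C-Br: 1 × 284 = 284
  C-C: 1 × 360 = 360
  C-H: 5 × 406 = 2030
  H-Br: 1 × 362 = 362
  Σ(formed) = 3036 kJ
ΔH = Σ(broken) − Σ(formed) = 2982 − 3036 = −54 kJ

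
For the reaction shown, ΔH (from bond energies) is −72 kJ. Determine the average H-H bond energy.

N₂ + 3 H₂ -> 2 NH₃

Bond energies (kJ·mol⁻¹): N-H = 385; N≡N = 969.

Let D be the H-H bond energy.
Σ(broken) = 3×D + 1×969 = 969 + 3D
Σ(formed) = 6×385 = 2310
ΔH = Σ(broken) − Σ(formed) = (969 + 3D) − (2310) = −1341 + 3D
Setting this equal to −72 kJ gives 3D = 1269, so D = 423 kJ/mol.

D(H-H) ≈ 423 kJ/mol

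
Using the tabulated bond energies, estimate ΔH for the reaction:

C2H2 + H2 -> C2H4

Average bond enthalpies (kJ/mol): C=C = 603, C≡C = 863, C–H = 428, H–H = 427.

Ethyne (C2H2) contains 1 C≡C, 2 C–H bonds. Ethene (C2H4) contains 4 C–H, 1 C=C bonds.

Bonds broken (reactants):
  C≡C: 1 × 863 = 863
  C–H: 2 × 428 = 856
  H–H: 1 × 427 = 427
  Σ(broken) = 2146 kJ
Bonds formed (products):
  C–H: 4 × 428 = 1712
  C=C: 1 × 603 = 603
  Σ(formed) = 2315 kJ
ΔH = Σ(broken) − Σ(formed) = 2146 − 2315 = −169 kJ

ΔH ≈ −169 kJ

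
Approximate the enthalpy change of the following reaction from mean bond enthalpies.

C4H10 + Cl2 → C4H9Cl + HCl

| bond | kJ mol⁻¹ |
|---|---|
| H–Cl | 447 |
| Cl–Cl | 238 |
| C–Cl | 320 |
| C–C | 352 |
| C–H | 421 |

ΔH ≈ −108 kJ

Bonds broken (reactants):
  C–C: 3 × 352 = 1056
  C–H: 10 × 421 = 4210
  Cl–Cl: 1 × 238 = 238
  Σ(broken) = 5504 kJ
Bonds formed (products):
  C–C: 3 × 352 = 1056
  C–Cl: 1 × 320 = 320
  C–H: 9 × 421 = 3789
  H–Cl: 1 × 447 = 447
  Σ(formed) = 5612 kJ
ΔH = Σ(broken) − Σ(formed) = 5504 − 5612 = −108 kJ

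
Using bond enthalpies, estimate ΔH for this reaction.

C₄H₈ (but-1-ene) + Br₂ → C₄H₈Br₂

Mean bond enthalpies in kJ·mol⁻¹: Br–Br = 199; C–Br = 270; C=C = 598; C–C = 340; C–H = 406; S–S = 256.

ΔH ≈ −83 kJ

Bonds broken (reactants):
  Br–Br: 1 × 199 = 199
  C–C: 2 × 340 = 680
  C–H: 8 × 406 = 3248
  C=C: 1 × 598 = 598
  Σ(broken) = 4725 kJ
Bonds formed (products):
  C–Br: 2 × 270 = 540
  C–C: 3 × 340 = 1020
  C–H: 8 × 406 = 3248
  Σ(formed) = 4808 kJ
ΔH = Σ(broken) − Σ(formed) = 4725 − 4808 = −83 kJ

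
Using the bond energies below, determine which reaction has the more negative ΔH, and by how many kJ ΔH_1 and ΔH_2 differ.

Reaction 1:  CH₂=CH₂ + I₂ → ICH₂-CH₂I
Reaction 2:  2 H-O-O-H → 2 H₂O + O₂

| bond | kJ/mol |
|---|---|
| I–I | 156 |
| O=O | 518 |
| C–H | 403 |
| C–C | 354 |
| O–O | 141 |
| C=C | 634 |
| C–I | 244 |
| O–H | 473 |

Reaction 2, by 184 kJ

Reaction 1:
  Bonds broken (reactants):
    C–H: 4 × 403 = 1612
    C=C: 1 × 634 = 634
    I–I: 1 × 156 = 156
    Σ(broken) = 2402 kJ
  Bonds formed (products):
    C–C: 1 × 354 = 354
    C–H: 4 × 403 = 1612
    C–I: 2 × 244 = 488
    Σ(formed) = 2454 kJ
  ΔH_1 = 2402 − 2454 = −52 kJ
Reaction 2:
  Bonds broken (reactants):
    O–H: 4 × 473 = 1892
    O–O: 2 × 141 = 282
    Σ(broken) = 2174 kJ
  Bonds formed (products):
    O–H: 4 × 473 = 1892
    O=O: 1 × 518 = 518
    Σ(formed) = 2410 kJ
  ΔH_2 = 2174 − 2410 = −236 kJ
ΔH_1 − ΔH_2 = +184 kJ, so reaction 2 has the more negative ΔH; |ΔH_1 − ΔH_2| = 184 kJ.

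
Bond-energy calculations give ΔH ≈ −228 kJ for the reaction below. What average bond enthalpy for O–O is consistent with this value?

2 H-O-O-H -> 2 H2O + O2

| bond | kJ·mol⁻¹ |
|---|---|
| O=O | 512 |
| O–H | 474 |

Let D be the O–O bond energy.
Σ(broken) = 4×474 + 2×D = 1896 + 2D
Σ(formed) = 4×474 + 1×512 = 2408
ΔH = Σ(broken) − Σ(formed) = (1896 + 2D) − (2408) = −512 + 2D
Setting this equal to −228 kJ gives 2D = 284, so D = 142 kJ/mol.

D(O–O) ≈ 142 kJ/mol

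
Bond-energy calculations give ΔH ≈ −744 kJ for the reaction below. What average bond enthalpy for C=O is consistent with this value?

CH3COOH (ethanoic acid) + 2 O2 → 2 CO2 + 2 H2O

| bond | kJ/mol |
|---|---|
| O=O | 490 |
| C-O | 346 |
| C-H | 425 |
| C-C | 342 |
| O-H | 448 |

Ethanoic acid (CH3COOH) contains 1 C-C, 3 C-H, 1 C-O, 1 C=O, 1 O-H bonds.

Let D be the C=O bond energy.
Σ(broken) = 1×342 + 3×425 + 1×346 + 1×D + 1×448 + 2×490 = 3391 + D
Σ(formed) = 4×D + 4×448 = 1792 + 4D
ΔH = Σ(broken) − Σ(formed) = (3391 + D) − (1792 + 4D) = +1599 − 3D
Setting this equal to −744 kJ gives 3D = 2343, so D = 781 kJ/mol.

D(C=O) ≈ 781 kJ/mol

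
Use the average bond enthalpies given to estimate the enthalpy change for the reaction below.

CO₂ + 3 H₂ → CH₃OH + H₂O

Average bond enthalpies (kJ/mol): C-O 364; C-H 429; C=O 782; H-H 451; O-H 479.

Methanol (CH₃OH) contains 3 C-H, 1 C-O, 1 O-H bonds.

Bonds broken (reactants):
  C=O: 2 × 782 = 1564
  H-H: 3 × 451 = 1353
  Σ(broken) = 2917 kJ
Bonds formed (products):
  C-H: 3 × 429 = 1287
  C-O: 1 × 364 = 364
  O-H: 3 × 479 = 1437
  Σ(formed) = 3088 kJ
ΔH = Σ(broken) − Σ(formed) = 2917 − 3088 = −171 kJ

ΔH ≈ −171 kJ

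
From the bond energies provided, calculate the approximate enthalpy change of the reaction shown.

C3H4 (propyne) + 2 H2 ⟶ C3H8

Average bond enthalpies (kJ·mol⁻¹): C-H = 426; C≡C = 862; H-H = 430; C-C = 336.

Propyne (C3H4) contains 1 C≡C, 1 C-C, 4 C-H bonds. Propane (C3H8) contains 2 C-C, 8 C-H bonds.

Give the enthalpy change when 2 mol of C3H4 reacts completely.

Bonds broken (reactants):
  C≡C: 1 × 862 = 862
  C-C: 1 × 336 = 336
  C-H: 4 × 426 = 1704
  H-H: 2 × 430 = 860
  Σ(broken) = 3762 kJ
Bonds formed (products):
  C-C: 2 × 336 = 672
  C-H: 8 × 426 = 3408
  Σ(formed) = 4080 kJ
ΔH = Σ(broken) − Σ(formed) = 3762 − 4080 = −318 kJ
For 2× the reaction as written: 2 × (−318) = −636 kJ

ΔH = −636 kJ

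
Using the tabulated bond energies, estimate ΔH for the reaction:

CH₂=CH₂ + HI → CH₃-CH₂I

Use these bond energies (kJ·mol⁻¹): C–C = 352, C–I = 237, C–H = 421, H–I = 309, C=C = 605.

Bonds broken (reactants):
  C–H: 4 × 421 = 1684
  C=C: 1 × 605 = 605
  H–I: 1 × 309 = 309
  Σ(broken) = 2598 kJ
Bonds formed (products):
  C–C: 1 × 352 = 352
  C–H: 5 × 421 = 2105
  C–I: 1 × 237 = 237
  Σ(formed) = 2694 kJ
ΔH = Σ(broken) − Σ(formed) = 2598 − 2694 = −96 kJ

ΔH ≈ −96 kJ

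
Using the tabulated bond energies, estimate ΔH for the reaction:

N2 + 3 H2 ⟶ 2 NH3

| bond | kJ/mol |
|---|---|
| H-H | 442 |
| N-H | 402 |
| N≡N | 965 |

ΔH ≈ −121 kJ

Bonds broken (reactants):
  H-H: 3 × 442 = 1326
  N≡N: 1 × 965 = 965
  Σ(broken) = 2291 kJ
Bonds formed (products):
  N-H: 6 × 402 = 2412
  Σ(formed) = 2412 kJ
ΔH = Σ(broken) − Σ(formed) = 2291 − 2412 = −121 kJ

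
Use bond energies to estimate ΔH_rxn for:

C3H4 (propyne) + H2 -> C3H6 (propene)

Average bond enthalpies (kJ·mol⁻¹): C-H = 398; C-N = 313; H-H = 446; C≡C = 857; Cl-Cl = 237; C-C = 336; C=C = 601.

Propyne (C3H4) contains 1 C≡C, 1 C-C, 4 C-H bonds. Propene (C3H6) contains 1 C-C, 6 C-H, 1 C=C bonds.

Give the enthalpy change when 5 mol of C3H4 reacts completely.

Bonds broken (reactants):
  C≡C: 1 × 857 = 857
  C-C: 1 × 336 = 336
  C-H: 4 × 398 = 1592
  H-H: 1 × 446 = 446
  Σ(broken) = 3231 kJ
Bonds formed (products):
  C-C: 1 × 336 = 336
  C-H: 6 × 398 = 2388
  C=C: 1 × 601 = 601
  Σ(formed) = 3325 kJ
ΔH = Σ(broken) − Σ(formed) = 3231 − 3325 = −94 kJ
For 5× the reaction as written: 5 × (−94) = −470 kJ

ΔH = −470 kJ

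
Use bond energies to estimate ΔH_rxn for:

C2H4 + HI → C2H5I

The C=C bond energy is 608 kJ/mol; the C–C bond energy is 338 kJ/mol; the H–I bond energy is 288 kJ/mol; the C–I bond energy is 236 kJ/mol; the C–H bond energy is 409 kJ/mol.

Bonds broken (reactants):
  C–H: 4 × 409 = 1636
  C=C: 1 × 608 = 608
  H–I: 1 × 288 = 288
  Σ(broken) = 2532 kJ
Bonds formed (products):
  C–C: 1 × 338 = 338
  C–H: 5 × 409 = 2045
  C–I: 1 × 236 = 236
  Σ(formed) = 2619 kJ
ΔH = Σ(broken) − Σ(formed) = 2532 − 2619 = −87 kJ

ΔH ≈ −87 kJ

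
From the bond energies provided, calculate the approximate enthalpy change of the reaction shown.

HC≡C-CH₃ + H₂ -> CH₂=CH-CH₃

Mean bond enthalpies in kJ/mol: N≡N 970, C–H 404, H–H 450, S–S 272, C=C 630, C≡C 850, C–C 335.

ΔH ≈ −138 kJ

Bonds broken (reactants):
  C≡C: 1 × 850 = 850
  C–C: 1 × 335 = 335
  C–H: 4 × 404 = 1616
  H–H: 1 × 450 = 450
  Σ(broken) = 3251 kJ
Bonds formed (products):
  C–C: 1 × 335 = 335
  C–H: 6 × 404 = 2424
  C=C: 1 × 630 = 630
  Σ(formed) = 3389 kJ
ΔH = Σ(broken) − Σ(formed) = 3251 − 3389 = −138 kJ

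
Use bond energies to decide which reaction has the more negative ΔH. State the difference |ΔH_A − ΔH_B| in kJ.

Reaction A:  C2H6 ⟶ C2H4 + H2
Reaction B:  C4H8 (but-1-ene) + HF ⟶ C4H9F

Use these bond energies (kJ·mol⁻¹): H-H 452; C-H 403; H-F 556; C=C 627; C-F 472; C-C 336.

Reaction B, by 91 kJ

Reaction A:
  Bonds broken (reactants):
    C-C: 1 × 336 = 336
    C-H: 6 × 403 = 2418
    Σ(broken) = 2754 kJ
  Bonds formed (products):
    C-H: 4 × 403 = 1612
    C=C: 1 × 627 = 627
    H-H: 1 × 452 = 452
    Σ(formed) = 2691 kJ
  ΔH_A = 2754 − 2691 = +63 kJ
Reaction B:
  Bonds broken (reactants):
    C-C: 2 × 336 = 672
    C-H: 8 × 403 = 3224
    C=C: 1 × 627 = 627
    H-F: 1 × 556 = 556
    Σ(broken) = 5079 kJ
  Bonds formed (products):
    C-C: 3 × 336 = 1008
    C-F: 1 × 472 = 472
    C-H: 9 × 403 = 3627
    Σ(formed) = 5107 kJ
  ΔH_B = 5079 − 5107 = −28 kJ
ΔH_A − ΔH_B = +91 kJ, so reaction B has the more negative ΔH; |ΔH_A − ΔH_B| = 91 kJ.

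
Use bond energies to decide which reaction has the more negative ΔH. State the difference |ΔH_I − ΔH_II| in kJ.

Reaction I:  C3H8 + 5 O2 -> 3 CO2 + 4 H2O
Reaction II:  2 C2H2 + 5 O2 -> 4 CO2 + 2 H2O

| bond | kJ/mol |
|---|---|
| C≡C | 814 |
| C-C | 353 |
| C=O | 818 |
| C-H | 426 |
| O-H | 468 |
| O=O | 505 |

Reaction I:
  Bonds broken (reactants):
    C-C: 2 × 353 = 706
    C-H: 8 × 426 = 3408
    O=O: 5 × 505 = 2525
    Σ(broken) = 6639 kJ
  Bonds formed (products):
    C=O: 6 × 818 = 4908
    O-H: 8 × 468 = 3744
    Σ(formed) = 8652 kJ
  ΔH_I = 6639 − 8652 = −2013 kJ
Reaction II:
  Bonds broken (reactants):
    C≡C: 2 × 814 = 1628
    C-H: 4 × 426 = 1704
    O=O: 5 × 505 = 2525
    Σ(broken) = 5857 kJ
  Bonds formed (products):
    C=O: 8 × 818 = 6544
    O-H: 4 × 468 = 1872
    Σ(formed) = 8416 kJ
  ΔH_II = 5857 − 8416 = −2559 kJ
ΔH_I − ΔH_II = +546 kJ, so reaction II has the more negative ΔH; |ΔH_I − ΔH_II| = 546 kJ.

Reaction II, by 546 kJ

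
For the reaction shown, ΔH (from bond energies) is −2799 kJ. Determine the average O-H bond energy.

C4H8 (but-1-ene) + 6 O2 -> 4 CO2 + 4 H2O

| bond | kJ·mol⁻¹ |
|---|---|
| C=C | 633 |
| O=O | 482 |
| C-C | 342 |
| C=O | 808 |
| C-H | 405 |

Let D be the O-H bond energy.
Σ(broken) = 2×342 + 8×405 + 1×633 + 6×482 = 7449
Σ(formed) = 8×808 + 8×D = 6464 + 8D
ΔH = Σ(broken) − Σ(formed) = (7449) − (6464 + 8D) = +985 − 8D
Setting this equal to −2799 kJ gives 8D = 3784, so D = 473 kJ/mol.

D(O-H) ≈ 473 kJ/mol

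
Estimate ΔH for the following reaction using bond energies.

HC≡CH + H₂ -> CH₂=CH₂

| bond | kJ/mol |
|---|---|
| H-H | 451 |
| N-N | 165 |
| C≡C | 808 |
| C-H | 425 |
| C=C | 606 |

ΔH ≈ −197 kJ

Bonds broken (reactants):
  C≡C: 1 × 808 = 808
  C-H: 2 × 425 = 850
  H-H: 1 × 451 = 451
  Σ(broken) = 2109 kJ
Bonds formed (products):
  C-H: 4 × 425 = 1700
  C=C: 1 × 606 = 606
  Σ(formed) = 2306 kJ
ΔH = Σ(broken) − Σ(formed) = 2109 − 2306 = −197 kJ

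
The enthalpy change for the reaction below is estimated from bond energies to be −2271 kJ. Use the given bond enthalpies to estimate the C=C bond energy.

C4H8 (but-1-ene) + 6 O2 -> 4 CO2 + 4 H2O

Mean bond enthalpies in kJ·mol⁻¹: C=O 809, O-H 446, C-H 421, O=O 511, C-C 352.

Let D be the C=C bond energy.
Σ(broken) = 2×352 + 8×421 + 1×D + 6×511 = 7138 + D
Σ(formed) = 8×809 + 8×446 = 10040
ΔH = Σ(broken) − Σ(formed) = (7138 + D) − (10040) = −2902 + D
Setting this equal to −2271 kJ gives D = 631 kJ/mol.

D(C=C) ≈ 631 kJ/mol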